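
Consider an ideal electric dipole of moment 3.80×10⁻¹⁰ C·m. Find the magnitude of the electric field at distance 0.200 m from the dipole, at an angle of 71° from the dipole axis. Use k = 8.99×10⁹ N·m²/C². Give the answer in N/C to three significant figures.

E ≈ 490 N/C

At angle θ the dipole field magnitude is E = (kp/r³)·√(1 + 3cos²θ).
kp/r³ = (8.99×10⁹)(3.80×10⁻¹⁰) / (0.200)³ = 427.0 N/C.
√(1 + 3cos²71°) = √(1 + 3·0.1060) = √1.3180 ≈ 1.1480.
E ≈ 427.0 × 1.148 = 490.2 N/C.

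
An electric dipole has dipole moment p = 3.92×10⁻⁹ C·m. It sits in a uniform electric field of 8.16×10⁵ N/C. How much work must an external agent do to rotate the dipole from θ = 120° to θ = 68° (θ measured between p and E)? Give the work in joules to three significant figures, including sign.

W_ext = ΔU = U(θ₂) − U(θ₁) = −pE cosθ₂ − (−pE cosθ₁) = pE(cosθ₁ − cosθ₂).
W = (3.92×10⁻⁹)(8.16×10⁵)·(cos120° − cos68°) = (0.003199)·(-0.8746) = -0.002798 J.

W ≈ -0.00280 J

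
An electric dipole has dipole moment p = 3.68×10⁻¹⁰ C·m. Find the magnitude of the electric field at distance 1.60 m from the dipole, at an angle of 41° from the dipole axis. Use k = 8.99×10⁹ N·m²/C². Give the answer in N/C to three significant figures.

E ≈ 1.33 N/C

At angle θ the dipole field magnitude is E = (kp/r³)·√(1 + 3cos²θ).
kp/r³ = (8.99×10⁹)(3.68×10⁻¹⁰) / (1.60)³ = 0.8077 N/C.
√(1 + 3cos²41°) = √(1 + 3·0.5696) = √2.7088 ≈ 1.6458.
E ≈ 0.8077 × 1.646 = 1.329 N/C.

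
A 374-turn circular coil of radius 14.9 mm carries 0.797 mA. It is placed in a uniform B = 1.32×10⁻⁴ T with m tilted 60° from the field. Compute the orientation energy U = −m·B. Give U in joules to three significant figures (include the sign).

m = NIA = NIπa² = 374·(7.97×10⁻⁴)·π·(0.0149)² = 2.079×10⁻⁴ A·m².
U = −m·B = −mB cosθ.
U = −(2.079×10⁻⁴)(1.32×10⁻⁴)·cos60° = -1.372×10⁻⁸ J.

U ≈ -1.37×10⁻⁸ J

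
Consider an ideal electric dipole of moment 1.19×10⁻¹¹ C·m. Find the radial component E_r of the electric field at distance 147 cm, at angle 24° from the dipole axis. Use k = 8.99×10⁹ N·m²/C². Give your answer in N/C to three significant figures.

For a dipole, E_r = (2kp cosθ)/r³.
kp/r³ = (8.99×10⁹)(1.19×10⁻¹¹)/(1.47)³ = 0.03368 N/C.
E_r = 2·0.03368·cos24° = 0.06153 N/C.

E_r ≈ 0.0615 N/C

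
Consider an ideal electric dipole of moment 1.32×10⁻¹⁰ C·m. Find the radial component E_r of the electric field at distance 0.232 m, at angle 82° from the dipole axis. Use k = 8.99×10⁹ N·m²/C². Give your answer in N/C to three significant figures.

E_r ≈ 26.5 N/C

For a dipole, E_r = (2kp cosθ)/r³.
kp/r³ = (8.99×10⁹)(1.32×10⁻¹⁰)/(0.232)³ = 95.03 N/C.
E_r = 2·95.03·cos82° = 26.45 N/C.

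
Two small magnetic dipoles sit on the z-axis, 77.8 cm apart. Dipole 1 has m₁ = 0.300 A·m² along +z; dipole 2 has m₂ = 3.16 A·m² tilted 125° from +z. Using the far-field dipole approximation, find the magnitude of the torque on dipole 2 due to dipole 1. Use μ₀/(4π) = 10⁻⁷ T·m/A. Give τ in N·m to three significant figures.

Dipole B is on the axis of dipole A, so B₁ there is axial: B₁ = (μ₀/4π)·2m₁/r³ along +z.
B₁ = 2(10⁻⁷)(0.300)/(0.778)³ = 1.274×10⁻⁷ T.
τ = m₂ B₁ sinθ.
τ = (3.16)(1.274×10⁻⁷)·sin125° = 3.298×10⁻⁷ N·m.

τ ≈ 3.30×10⁻⁷ N·m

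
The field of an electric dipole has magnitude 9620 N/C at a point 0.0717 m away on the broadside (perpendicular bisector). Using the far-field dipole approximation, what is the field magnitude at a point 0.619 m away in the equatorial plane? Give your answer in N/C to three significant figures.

E ≈ 15.0 N/C

Dipole fields scale as 1/r³ in the far field; the geometry is the same at both points.
E₂ = E₁ · (r₁/r₂)³ = 9620 · (0.0717/0.619)³.
(r₁/r₂)³ = (0.1158)³ = 0.001554.
E₂ ≈ 14.95 N/C.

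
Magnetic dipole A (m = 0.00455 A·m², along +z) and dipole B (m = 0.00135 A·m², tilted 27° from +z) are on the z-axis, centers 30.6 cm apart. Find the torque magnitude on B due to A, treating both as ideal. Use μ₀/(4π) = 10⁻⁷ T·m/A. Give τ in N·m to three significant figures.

Dipole B is on the axis of dipole A, so B₁ there is axial: B₁ = (μ₀/4π)·2m₁/r³ along +z.
B₁ = 2(10⁻⁷)(0.00455)/(0.306)³ = 3.176×10⁻⁸ T.
τ = m₂ B₁ sinθ.
τ = (0.00135)(3.176×10⁻⁸)·sin27° = 1.947×10⁻¹¹ N·m.

τ ≈ 1.95×10⁻¹¹ N·m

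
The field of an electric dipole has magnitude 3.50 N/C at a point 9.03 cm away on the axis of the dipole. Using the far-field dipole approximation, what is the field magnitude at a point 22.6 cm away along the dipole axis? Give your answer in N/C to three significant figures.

Dipole fields scale as 1/r³ in the far field; the geometry is the same at both points.
E₂ = E₁ · (r₁/r₂)³ = 3.50 · (9.03/22.6)³.
(r₁/r₂)³ = (0.3996)³ = 0.06379.
E₂ ≈ 0.2233 N/C.

E ≈ 0.223 N/C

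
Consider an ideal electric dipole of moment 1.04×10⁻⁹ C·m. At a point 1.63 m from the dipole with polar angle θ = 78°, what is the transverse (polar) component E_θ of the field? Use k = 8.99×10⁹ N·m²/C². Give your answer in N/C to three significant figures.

For a dipole, E_θ = (kp sinθ)/r³.
kp/r³ = (8.99×10⁹)(1.04×10⁻⁹)/(1.63)³ = 2.159 N/C.
E_θ = 2.159·sin78° = 2.112 N/C.

E_θ ≈ 2.11 N/C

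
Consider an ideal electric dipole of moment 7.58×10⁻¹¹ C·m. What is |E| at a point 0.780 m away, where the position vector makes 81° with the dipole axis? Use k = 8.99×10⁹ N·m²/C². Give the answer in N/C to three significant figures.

At angle θ the dipole field magnitude is E = (kp/r³)·√(1 + 3cos²θ).
kp/r³ = (8.99×10⁹)(7.58×10⁻¹¹) / (0.780)³ = 1.436 N/C.
√(1 + 3cos²81°) = √(1 + 3·0.0245) = √1.0734 ≈ 1.0361.
E ≈ 1.436 × 1.036 = 1.488 N/C.

E ≈ 1.49 N/C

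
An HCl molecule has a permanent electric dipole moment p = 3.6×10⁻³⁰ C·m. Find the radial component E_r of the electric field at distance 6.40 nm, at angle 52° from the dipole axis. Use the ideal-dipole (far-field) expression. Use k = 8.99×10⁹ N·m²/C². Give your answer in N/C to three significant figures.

E_r ≈ 1.52×10⁵ N/C

For a dipole, E_r = (2kp cosθ)/r³.
kp/r³ = (8.99×10⁹)(3.60×10⁻³⁰)/(6.40×10⁻⁹)³ = 1.235×10⁵ N/C.
E_r = 2·1.235×10⁵·cos52° = 1.520×10⁵ N/C.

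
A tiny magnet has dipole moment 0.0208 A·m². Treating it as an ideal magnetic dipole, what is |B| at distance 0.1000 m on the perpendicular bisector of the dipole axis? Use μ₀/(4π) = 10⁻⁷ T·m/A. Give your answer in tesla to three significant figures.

B ≈ 2.08×10⁻⁶ T

In the equatorial plane B = (μ₀/4π)·m/r³ (half the axial value).
B = (10⁻⁷)·(0.0208) / (0.100)³ = 2.080×10⁻⁶ T.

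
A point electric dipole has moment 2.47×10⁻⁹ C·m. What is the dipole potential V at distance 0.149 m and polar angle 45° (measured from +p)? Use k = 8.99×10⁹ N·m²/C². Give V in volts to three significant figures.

V ≈ 707 V

The dipole potential is V = kp cosθ / r².
V = (8.99×10⁹)(2.47×10⁻⁹)·cos45° / (0.149)² = 707.2 V.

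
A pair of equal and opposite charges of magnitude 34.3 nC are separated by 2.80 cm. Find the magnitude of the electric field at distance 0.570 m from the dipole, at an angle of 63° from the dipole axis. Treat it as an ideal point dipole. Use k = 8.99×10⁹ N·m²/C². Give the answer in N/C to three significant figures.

E ≈ 59.3 N/C

Dipole moment p = qd = (3.43×10⁻⁸ C)(0.0280 m) = 9.604×10⁻¹⁰ C·m.
At angle θ the dipole field magnitude is E = (kp/r³)·√(1 + 3cos²θ).
kp/r³ = (8.99×10⁹)(9.604×10⁻¹⁰) / (0.570)³ = 46.62 N/C.
√(1 + 3cos²63°) = √(1 + 3·0.2061) = √1.6183 ≈ 1.2721.
E ≈ 46.62 × 1.272 = 59.31 N/C.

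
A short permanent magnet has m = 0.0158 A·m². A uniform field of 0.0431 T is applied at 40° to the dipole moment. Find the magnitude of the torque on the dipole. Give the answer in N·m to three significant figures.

Torque on a magnetic dipole: τ = mB sinθ.
τ = (0.0158)(0.0431)·sin40° = 4.377×10⁻⁴ N·m.

τ ≈ 4.38×10⁻⁴ N·m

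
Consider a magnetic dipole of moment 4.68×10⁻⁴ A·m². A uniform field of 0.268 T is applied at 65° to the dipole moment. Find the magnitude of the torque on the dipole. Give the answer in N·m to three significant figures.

τ ≈ 1.14×10⁻⁴ N·m

Torque on a magnetic dipole: τ = mB sinθ.
τ = (4.68×10⁻⁴)(0.268)·sin65° = 1.137×10⁻⁴ N·m.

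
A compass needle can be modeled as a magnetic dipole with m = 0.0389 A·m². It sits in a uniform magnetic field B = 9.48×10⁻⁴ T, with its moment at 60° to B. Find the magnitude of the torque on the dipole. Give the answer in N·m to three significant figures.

Torque on a magnetic dipole: τ = mB sinθ.
τ = (0.0389)(9.48×10⁻⁴)·sin60° = 3.194×10⁻⁵ N·m.

τ ≈ 3.19×10⁻⁵ N·m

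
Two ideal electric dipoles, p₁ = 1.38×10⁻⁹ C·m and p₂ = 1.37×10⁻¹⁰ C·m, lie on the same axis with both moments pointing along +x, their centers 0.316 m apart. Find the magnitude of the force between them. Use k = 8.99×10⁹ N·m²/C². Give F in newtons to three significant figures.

On-axis field of dipole 1 at distance r: E = 2kp₁/r³. Force on dipole 2 is F = p₂·dE/dr (gradient along axis).
dE/dr = −6kp₁/r⁴, so |F| = 6kp₁p₂/r⁴ (attractive for aligned moments).
F = 6(8.99×10⁹)(1.38×10⁻⁹)(1.37×10⁻¹⁰)/(0.316)⁴ = 1.023×10⁻⁶ N.

F ≈ 1.02×10⁻⁶ N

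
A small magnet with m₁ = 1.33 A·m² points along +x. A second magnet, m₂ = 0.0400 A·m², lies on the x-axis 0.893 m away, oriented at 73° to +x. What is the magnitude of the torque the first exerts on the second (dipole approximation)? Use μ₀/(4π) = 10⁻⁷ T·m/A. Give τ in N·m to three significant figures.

τ ≈ 1.43×10⁻⁸ N·m

Dipole B is on the axis of dipole A, so B₁ there is axial: B₁ = (μ₀/4π)·2m₁/r³ along +x.
B₁ = 2(10⁻⁷)(1.33)/(0.893)³ = 3.735×10⁻⁷ T.
τ = m₂ B₁ sinθ.
τ = (0.0400)(3.735×10⁻⁷)·sin73° = 1.429×10⁻⁸ N·m.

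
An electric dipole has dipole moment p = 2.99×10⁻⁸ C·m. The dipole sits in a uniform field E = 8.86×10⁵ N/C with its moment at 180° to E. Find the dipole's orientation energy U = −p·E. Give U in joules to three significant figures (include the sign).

U = −p·E = −pE cosθ.
U = −(2.99×10⁻⁸)(8.86×10⁵)·cos180° = 0.02649 J.

U ≈ 0.0265 J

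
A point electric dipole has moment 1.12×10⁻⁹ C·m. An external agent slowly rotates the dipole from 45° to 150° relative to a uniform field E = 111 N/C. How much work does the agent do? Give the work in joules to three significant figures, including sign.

W ≈ 1.96×10⁻⁷ J

W_ext = ΔU = U(θ₂) − U(θ₁) = −pE cosθ₂ − (−pE cosθ₁) = pE(cosθ₁ − cosθ₂).
W = (1.12×10⁻⁹)(111)·(cos45° − cos150°) = (1.243×10⁻⁷)·(+1.5731) = 1.956×10⁻⁷ J.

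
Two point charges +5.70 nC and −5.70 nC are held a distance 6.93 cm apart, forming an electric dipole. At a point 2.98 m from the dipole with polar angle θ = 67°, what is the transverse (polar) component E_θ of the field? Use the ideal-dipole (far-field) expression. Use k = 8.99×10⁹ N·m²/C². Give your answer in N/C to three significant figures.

Dipole moment p = qd = (5.70×10⁻⁹ C)(0.0693 m) = 3.95×10⁻¹⁰ C·m.
For a dipole, E_θ = (kp sinθ)/r³.
kp/r³ = (8.99×10⁹)(3.95×10⁻¹⁰)/(2.98)³ = 0.1342 N/C.
E_θ = 0.1342·sin67° = 0.1235 N/C.

E_θ ≈ 0.124 N/C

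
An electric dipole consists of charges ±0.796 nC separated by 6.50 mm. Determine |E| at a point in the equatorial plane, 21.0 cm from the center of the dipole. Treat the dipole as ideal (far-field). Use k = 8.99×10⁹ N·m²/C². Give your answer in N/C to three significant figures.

E ≈ 5.02 N/C

Dipole moment p = qd = (7.96×10⁻¹⁰ C)(0.00650 m) = 5.174×10⁻¹² C·m.
On the perpendicular bisector E = kp/r³ (half the axial value at the same distance).
E = (8.99×10⁹)(5.174×10⁻¹²) / (0.210)³ = 5.023 N/C.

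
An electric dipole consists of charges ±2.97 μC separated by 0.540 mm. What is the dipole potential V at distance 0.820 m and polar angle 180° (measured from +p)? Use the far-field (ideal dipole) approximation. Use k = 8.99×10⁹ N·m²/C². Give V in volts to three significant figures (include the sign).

V ≈ -21.4 V

Dipole moment p = qd = (2.97×10⁻⁶ C)(5.40×10⁻⁴ m) = 1.604×10⁻⁹ C·m.
The dipole potential is V = kp cosθ / r².
V = (8.99×10⁹)(1.604×10⁻⁹)·cos180° / (0.820)² = -21.45 V.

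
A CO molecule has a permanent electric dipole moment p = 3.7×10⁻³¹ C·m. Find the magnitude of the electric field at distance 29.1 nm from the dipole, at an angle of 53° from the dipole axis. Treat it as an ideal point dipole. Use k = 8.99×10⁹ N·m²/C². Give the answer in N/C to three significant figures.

E ≈ 195 N/C

At angle θ the dipole field magnitude is E = (kp/r³)·√(1 + 3cos²θ).
kp/r³ = (8.99×10⁹)(3.70×10⁻³¹) / (2.91×10⁻⁸)³ = 135.0 N/C.
√(1 + 3cos²53°) = √(1 + 3·0.3622) = √2.0865 ≈ 1.4445.
E ≈ 135.0 × 1.444 = 195.0 N/C.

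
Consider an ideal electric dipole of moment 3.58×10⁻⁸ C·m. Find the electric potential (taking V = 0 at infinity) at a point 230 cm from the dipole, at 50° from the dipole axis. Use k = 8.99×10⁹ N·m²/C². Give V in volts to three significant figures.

The dipole potential is V = kp cosθ / r².
V = (8.99×10⁹)(3.58×10⁻⁸)·cos50° / (2.30)² = 39.11 V.

V ≈ 39.1 V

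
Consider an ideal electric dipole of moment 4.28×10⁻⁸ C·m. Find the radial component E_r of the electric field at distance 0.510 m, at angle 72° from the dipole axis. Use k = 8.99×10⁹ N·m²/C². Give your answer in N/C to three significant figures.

For a dipole, E_r = (2kp cosθ)/r³.
kp/r³ = (8.99×10⁹)(4.28×10⁻⁸)/(0.510)³ = 2901 N/C.
E_r = 2·2901·cos72° = 1793 N/C.

E_r ≈ 1790 N/C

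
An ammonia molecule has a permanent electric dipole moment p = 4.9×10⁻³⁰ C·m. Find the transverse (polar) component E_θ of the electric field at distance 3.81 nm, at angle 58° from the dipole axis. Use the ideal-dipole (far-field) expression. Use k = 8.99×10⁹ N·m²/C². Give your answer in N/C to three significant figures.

For a dipole, E_θ = (kp sinθ)/r³.
kp/r³ = (8.99×10⁹)(4.90×10⁻³⁰)/(3.81×10⁻⁹)³ = 7.965×10⁵ N/C.
E_θ = 7.965×10⁵·sin58° = 6.755×10⁵ N/C.

E_θ ≈ 6.75×10⁵ N/C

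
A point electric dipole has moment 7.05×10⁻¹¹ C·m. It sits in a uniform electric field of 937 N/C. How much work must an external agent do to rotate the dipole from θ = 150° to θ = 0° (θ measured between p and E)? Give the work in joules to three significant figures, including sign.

W_ext = ΔU = U(θ₂) − U(θ₁) = −pE cosθ₂ − (−pE cosθ₁) = pE(cosθ₁ − cosθ₂).
W = (7.05×10⁻¹¹)(937)·(cos150° − cos0°) = (6.606×10⁻⁸)·(-1.8660) = -1.233×10⁻⁷ J.

W ≈ -1.23×10⁻⁷ J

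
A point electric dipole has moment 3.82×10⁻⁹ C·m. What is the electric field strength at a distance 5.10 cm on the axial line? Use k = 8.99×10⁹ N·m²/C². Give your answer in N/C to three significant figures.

On the dipole axis E = 2kp/r³.
E = 2·(8.99×10⁹)(3.82×10⁻⁹) / (0.0510)³ = 5.178×10⁵ N/C.

E ≈ 5.18×10⁵ N/C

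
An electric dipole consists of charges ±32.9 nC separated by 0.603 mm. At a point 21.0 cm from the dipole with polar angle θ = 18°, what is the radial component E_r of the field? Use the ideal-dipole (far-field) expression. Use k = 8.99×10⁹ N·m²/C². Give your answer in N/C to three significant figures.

E_r ≈ 36.6 N/C

Dipole moment p = qd = (3.29×10⁻⁸ C)(6.03×10⁻⁴ m) = 1.984×10⁻¹¹ C·m.
For a dipole, E_r = (2kp cosθ)/r³.
kp/r³ = (8.99×10⁹)(1.984×10⁻¹¹)/(0.210)³ = 19.26 N/C.
E_r = 2·19.26·cos18° = 36.63 N/C.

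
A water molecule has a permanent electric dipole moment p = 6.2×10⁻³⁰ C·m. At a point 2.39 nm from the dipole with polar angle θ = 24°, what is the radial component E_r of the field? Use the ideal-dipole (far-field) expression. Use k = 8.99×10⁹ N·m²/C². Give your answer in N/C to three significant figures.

E_r ≈ 7.46×10⁶ N/C

For a dipole, E_r = (2kp cosθ)/r³.
kp/r³ = (8.99×10⁹)(6.20×10⁻³⁰)/(2.39×10⁻⁹)³ = 4.083×10⁶ N/C.
E_r = 2·4.083×10⁶·cos24° = 7.460×10⁶ N/C.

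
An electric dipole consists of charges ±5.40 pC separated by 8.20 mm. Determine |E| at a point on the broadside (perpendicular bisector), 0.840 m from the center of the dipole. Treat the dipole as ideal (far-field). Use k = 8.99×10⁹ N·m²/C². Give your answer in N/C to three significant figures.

Dipole moment p = qd = (5.40×10⁻¹² C)(0.00820 m) = 4.428×10⁻¹⁴ C·m.
In the equatorial plane E = kp/r³.
E = (8.99×10⁹)(4.428×10⁻¹⁴) / (0.840)³ = 6.716×10⁻⁴ N/C.

E ≈ 6.72×10⁻⁴ N/C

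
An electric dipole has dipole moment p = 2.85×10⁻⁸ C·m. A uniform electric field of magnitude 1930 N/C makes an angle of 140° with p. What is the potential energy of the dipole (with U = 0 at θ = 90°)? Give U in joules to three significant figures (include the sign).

U = −p·E = −pE cosθ.
U = −(2.85×10⁻⁸)(1930)·cos140° = 4.214×10⁻⁵ J.

U ≈ 4.21×10⁻⁵ J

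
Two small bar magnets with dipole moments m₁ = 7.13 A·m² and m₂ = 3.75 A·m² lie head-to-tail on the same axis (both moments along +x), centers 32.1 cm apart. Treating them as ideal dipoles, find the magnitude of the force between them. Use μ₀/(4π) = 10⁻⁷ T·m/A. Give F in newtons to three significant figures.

F ≈ 0.00151 N

On-axis B of dipole 1: B = (μ₀/4π)·2m₁/r³. Force on dipole 2: F = m₂·dB/dr.
dB/dr = −(μ₀/4π)·6m₁/r⁴, so |F| = (μ₀/4π)·6m₁m₂/r⁴.
F = 6(10⁻⁷)(7.13)(3.75)/(0.321)⁴ = 0.001511 N.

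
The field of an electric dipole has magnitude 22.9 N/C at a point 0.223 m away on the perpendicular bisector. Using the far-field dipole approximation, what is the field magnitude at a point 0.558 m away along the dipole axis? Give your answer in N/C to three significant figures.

Dipole fields scale as 1/r³ in the far field.
The axial field is twice the equatorial field at the same r, so the geometry factor is 2/1.
E₂ = E₁ · (2/1) · (r₁/r₂)³ = 22.9 · 2 · (0.223/0.558)³.
(r₁/r₂)³ = (0.3996)³ = 0.06383.
E₂ ≈ 2.923 N/C.

E ≈ 2.92 N/C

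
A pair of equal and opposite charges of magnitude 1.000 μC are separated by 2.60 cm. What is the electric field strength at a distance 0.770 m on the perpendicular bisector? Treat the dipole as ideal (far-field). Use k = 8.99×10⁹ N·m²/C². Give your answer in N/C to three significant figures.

E ≈ 512 N/C

Dipole moment p = qd = (1.00×10⁻⁶ C)(0.0260 m) = 2.60×10⁻⁸ C·m.
On the perpendicular bisector E = kp/r³ (half the axial value at the same distance).
E = (8.99×10⁹)(2.60×10⁻⁸) / (0.770)³ = 512.0 N/C.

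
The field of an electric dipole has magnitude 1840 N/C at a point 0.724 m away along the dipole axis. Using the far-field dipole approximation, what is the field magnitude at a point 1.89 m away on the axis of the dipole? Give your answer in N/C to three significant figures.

Dipole fields scale as 1/r³ in the far field; the geometry is the same at both points.
E₂ = E₁ · (r₁/r₂)³ = 1840 · (0.724/1.89)³.
(r₁/r₂)³ = (0.3831)³ = 0.05621.
E₂ ≈ 103.4 N/C.

E ≈ 103 N/C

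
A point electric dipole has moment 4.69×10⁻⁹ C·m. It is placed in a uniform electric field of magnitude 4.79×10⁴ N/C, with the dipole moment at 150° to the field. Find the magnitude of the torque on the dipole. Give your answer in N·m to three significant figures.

Torque on an electric dipole: τ = pE sinθ.
τ = (4.69×10⁻⁹)(4.79×10⁴)·sin150° = 1.123×10⁻⁴ N·m.

τ ≈ 1.12×10⁻⁴ N·m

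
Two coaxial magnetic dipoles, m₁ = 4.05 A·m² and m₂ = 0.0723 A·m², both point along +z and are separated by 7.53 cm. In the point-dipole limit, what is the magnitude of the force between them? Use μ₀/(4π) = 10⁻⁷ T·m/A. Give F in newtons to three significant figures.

F ≈ 0.00546 N

On-axis B of dipole 1: B = (μ₀/4π)·2m₁/r³. Force on dipole 2: F = m₂·dB/dr.
dB/dr = −(μ₀/4π)·6m₁/r⁴, so |F| = (μ₀/4π)·6m₁m₂/r⁴.
F = 6(10⁻⁷)(4.05)(0.0723)/(0.0753)⁴ = 0.005465 N.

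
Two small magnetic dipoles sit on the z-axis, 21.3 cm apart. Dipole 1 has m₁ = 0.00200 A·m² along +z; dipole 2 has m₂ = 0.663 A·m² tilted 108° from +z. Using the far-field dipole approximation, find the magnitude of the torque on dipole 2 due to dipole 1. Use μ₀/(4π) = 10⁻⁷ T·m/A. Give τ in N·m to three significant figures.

τ ≈ 2.61×10⁻⁸ N·m

Dipole B is on the axis of dipole A, so B₁ there is axial: B₁ = (μ₀/4π)·2m₁/r³ along +z.
B₁ = 2(10⁻⁷)(0.00200)/(0.213)³ = 4.139×10⁻⁸ T.
τ = m₂ B₁ sinθ.
τ = (0.663)(4.139×10⁻⁸)·sin108° = 2.610×10⁻⁸ N·m.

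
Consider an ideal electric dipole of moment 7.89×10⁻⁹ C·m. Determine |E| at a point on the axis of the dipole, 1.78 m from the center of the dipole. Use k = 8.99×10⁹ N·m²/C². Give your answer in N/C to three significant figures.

E ≈ 25.2 N/C

On the dipole axis E = 2kp/r³.
E = 2·(8.99×10⁹)(7.89×10⁻⁹) / (1.78)³ = 25.15 N/C.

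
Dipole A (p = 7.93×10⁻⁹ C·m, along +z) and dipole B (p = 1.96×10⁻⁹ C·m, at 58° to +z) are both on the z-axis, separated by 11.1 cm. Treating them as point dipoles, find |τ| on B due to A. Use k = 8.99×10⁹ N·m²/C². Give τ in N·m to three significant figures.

The second dipole sits on the axis of the first, so the field there is axial: E₁ = 2kp₁/r³ along +z.
E₁ = 2(8.99×10⁹)(7.93×10⁻⁹)/(0.111)³ = 1.043×10⁵ N/C.
Torque on the second dipole: τ = p₂ E₁ sinθ.
τ = (1.96×10⁻⁹)(1.043×10⁵)·sin58° = 1.733×10⁻⁴ N·m.

τ ≈ 1.73×10⁻⁴ N·m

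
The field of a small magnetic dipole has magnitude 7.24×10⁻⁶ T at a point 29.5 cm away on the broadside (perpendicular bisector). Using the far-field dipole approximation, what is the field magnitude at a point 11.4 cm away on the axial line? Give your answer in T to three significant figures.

B ≈ 2.51×10⁻⁴ T

Dipole fields scale as 1/r³ in the far field.
The axial field is twice the equatorial field at the same r, so the geometry factor is 2/1.
B₂ = B₁ · (2/1) · (r₁/r₂)³ = 7.24×10⁻⁶ · 2 · (29.5/11.4)³.
(r₁/r₂)³ = (2.588)³ = 17.33.
B₂ ≈ 2.509×10⁻⁴ T.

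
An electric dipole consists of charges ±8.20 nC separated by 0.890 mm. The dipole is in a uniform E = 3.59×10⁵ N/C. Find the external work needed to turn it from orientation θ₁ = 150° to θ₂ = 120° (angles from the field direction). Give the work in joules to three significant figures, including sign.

Dipole moment p = qd = (8.20×10⁻⁹ C)(8.90×10⁻⁴ m) = 7.298×10⁻¹² C·m.
W_ext = ΔU = U(θ₂) − U(θ₁) = −pE cosθ₂ − (−pE cosθ₁) = pE(cosθ₁ − cosθ₂).
W = (7.298×10⁻¹²)(3.59×10⁵)·(cos150° − cos120°) = (2.620×10⁻⁶)·(-0.3660) = -9.590×10⁻⁷ J.

W ≈ -9.59×10⁻⁷ J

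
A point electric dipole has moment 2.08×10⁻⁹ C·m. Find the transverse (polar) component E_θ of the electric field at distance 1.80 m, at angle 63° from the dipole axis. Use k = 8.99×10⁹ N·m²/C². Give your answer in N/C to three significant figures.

For a dipole, E_θ = (kp sinθ)/r³.
kp/r³ = (8.99×10⁹)(2.08×10⁻⁹)/(1.80)³ = 3.206 N/C.
E_θ = 3.206·sin63° = 2.857 N/C.

E_θ ≈ 2.86 N/C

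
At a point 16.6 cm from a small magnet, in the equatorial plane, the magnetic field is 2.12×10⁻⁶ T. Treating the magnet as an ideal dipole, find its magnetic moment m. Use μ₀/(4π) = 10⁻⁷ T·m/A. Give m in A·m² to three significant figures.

m ≈ 0.0970 A·m²

In the equatorial plane B = (μ₀/4π)·m/r³, so m = Br³·4π/(μ₀).
m = (2.12×10⁻⁶)·(0.166)³ / (10⁻⁷) = 0.09698 A·m².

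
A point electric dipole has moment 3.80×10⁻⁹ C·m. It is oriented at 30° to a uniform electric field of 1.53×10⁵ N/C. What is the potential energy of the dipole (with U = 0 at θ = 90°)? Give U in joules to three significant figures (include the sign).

U = −p·E = −pE cosθ.
U = −(3.80×10⁻⁹)(1.53×10⁵)·cos30° = -5.035×10⁻⁴ J.

U ≈ -5.04×10⁻⁴ J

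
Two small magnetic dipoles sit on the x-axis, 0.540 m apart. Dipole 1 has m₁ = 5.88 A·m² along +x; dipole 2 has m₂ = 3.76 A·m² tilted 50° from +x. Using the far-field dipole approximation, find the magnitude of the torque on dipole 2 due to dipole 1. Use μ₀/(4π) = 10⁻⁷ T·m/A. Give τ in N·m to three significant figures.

Dipole B is on the axis of dipole A, so B₁ there is axial: B₁ = (μ₀/4π)·2m₁/r³ along +x.
B₁ = 2(10⁻⁷)(5.88)/(0.540)³ = 7.468×10⁻⁶ T.
τ = m₂ B₁ sinθ.
τ = (3.76)(7.468×10⁻⁶)·sin50° = 2.151×10⁻⁵ N·m.

τ ≈ 2.15×10⁻⁵ N·m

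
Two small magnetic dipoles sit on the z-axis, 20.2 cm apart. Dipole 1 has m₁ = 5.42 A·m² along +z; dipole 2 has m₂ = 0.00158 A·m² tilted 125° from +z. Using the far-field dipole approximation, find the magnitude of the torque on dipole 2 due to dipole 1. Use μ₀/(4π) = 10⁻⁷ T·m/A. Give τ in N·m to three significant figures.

τ ≈ 1.70×10⁻⁷ N·m

Dipole B is on the axis of dipole A, so B₁ there is axial: B₁ = (μ₀/4π)·2m₁/r³ along +z.
B₁ = 2(10⁻⁷)(5.42)/(0.202)³ = 1.315×10⁻⁴ T.
τ = m₂ B₁ sinθ.
τ = (0.00158)(1.315×10⁻⁴)·sin125° = 1.702×10⁻⁷ N·m.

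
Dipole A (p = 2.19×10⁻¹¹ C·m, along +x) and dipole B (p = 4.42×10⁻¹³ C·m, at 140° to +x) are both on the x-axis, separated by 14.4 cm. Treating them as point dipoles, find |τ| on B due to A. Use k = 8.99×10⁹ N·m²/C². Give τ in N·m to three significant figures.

The second dipole sits on the axis of the first, so the field there is axial: E₁ = 2kp₁/r³ along +x.
E₁ = 2(8.99×10⁹)(2.19×10⁻¹¹)/(0.144)³ = 131.9 N/C.
Torque on the second dipole: τ = p₂ E₁ sinθ.
τ = (4.42×10⁻¹³)(131.9)·sin140° = 3.747×10⁻¹¹ N·m.

τ ≈ 3.75×10⁻¹¹ N·m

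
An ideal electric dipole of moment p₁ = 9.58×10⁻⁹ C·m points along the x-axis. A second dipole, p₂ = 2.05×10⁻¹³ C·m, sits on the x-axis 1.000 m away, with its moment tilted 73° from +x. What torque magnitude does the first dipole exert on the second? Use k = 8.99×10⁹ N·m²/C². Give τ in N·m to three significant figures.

The second dipole sits on the axis of the first, so the field there is axial: E₁ = 2kp₁/r³ along +x.
E₁ = 2(8.99×10⁹)(9.58×10⁻⁹)/(1.00)³ = 172.2 N/C.
Torque on the second dipole: τ = p₂ E₁ sinθ.
τ = (2.05×10⁻¹³)(172.2)·sin73° = 3.377×10⁻¹¹ N·m.

τ ≈ 3.38×10⁻¹¹ N·m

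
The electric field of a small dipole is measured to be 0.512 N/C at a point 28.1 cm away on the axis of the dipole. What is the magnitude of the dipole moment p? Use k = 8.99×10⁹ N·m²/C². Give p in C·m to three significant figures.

On axis E = 2kp/r³, so p = Er³/(2k).
p = (0.512)·(0.281)³ / (2·8.99×10⁹) = 6.318×10⁻¹³ C·m.

p ≈ 6.32×10⁻¹³ C·m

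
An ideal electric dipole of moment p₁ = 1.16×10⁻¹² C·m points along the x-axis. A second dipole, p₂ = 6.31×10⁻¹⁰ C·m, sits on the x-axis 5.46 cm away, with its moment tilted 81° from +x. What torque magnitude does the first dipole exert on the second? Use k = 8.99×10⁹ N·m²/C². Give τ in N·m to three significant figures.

τ ≈ 7.99×10⁻⁸ N·m

The second dipole sits on the axis of the first, so the field there is axial: E₁ = 2kp₁/r³ along +x.
E₁ = 2(8.99×10⁹)(1.16×10⁻¹²)/(0.0546)³ = 128.1 N/C.
Torque on the second dipole: τ = p₂ E₁ sinθ.
τ = (6.31×10⁻¹⁰)(128.1)·sin81° = 7.986×10⁻⁸ N·m.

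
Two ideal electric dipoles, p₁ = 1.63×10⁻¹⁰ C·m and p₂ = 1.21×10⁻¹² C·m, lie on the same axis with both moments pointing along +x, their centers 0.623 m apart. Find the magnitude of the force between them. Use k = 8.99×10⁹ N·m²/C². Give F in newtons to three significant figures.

F ≈ 7.06×10⁻¹¹ N

On-axis field of dipole 1 at distance r: E = 2kp₁/r³. Force on dipole 2 is F = p₂·dE/dr (gradient along axis).
dE/dr = −6kp₁/r⁴, so |F| = 6kp₁p₂/r⁴ (attractive for aligned moments).
F = 6(8.99×10⁹)(1.63×10⁻¹⁰)(1.21×10⁻¹²)/(0.623)⁴ = 7.062×10⁻¹¹ N.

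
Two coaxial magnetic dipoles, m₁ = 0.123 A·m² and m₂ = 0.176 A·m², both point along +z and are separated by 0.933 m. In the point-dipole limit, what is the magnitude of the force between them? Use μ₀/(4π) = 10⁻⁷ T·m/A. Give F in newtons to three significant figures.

On-axis B of dipole 1: B = (μ₀/4π)·2m₁/r³. Force on dipole 2: F = m₂·dB/dr.
dB/dr = −(μ₀/4π)·6m₁/r⁴, so |F| = (μ₀/4π)·6m₁m₂/r⁴.
F = 6(10⁻⁷)(0.123)(0.176)/(0.933)⁴ = 1.714×10⁻⁸ N.

F ≈ 1.71×10⁻⁸ N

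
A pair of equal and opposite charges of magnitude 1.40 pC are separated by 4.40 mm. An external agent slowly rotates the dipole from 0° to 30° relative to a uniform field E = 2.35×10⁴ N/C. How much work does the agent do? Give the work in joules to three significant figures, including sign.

Dipole moment p = qd = (1.40×10⁻¹² C)(0.00440 m) = 6.16×10⁻¹⁵ C·m.
W_ext = ΔU = U(θ₂) − U(θ₁) = −pE cosθ₂ − (−pE cosθ₁) = pE(cosθ₁ − cosθ₂).
W = (6.16×10⁻¹⁵)(2.35×10⁴)·(cos0° − cos30°) = (1.448×10⁻¹⁰)·(+0.1340) = 1.939×10⁻¹¹ J.

W ≈ 1.94×10⁻¹¹ J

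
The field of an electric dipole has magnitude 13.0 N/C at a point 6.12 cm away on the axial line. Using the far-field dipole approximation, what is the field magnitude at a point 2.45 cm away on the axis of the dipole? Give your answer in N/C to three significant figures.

E ≈ 203 N/C

Dipole fields scale as 1/r³ in the far field; the geometry is the same at both points.
E₂ = E₁ · (r₁/r₂)³ = 13.0 · (6.12/2.45)³.
(r₁/r₂)³ = (2.498)³ = 15.59.
E₂ ≈ 202.6 N/C.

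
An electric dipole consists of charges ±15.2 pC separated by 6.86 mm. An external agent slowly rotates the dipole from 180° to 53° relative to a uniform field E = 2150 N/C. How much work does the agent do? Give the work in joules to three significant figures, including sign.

Dipole moment p = qd = (1.52×10⁻¹¹ C)(0.00686 m) = 1.043×10⁻¹³ C·m.
W_ext = ΔU = U(θ₂) − U(θ₁) = −pE cosθ₂ − (−pE cosθ₁) = pE(cosθ₁ − cosθ₂).
W = (1.043×10⁻¹³)(2150)·(cos180° − cos53°) = (2.242×10⁻¹⁰)·(-1.6018) = -3.592×10⁻¹⁰ J.

W ≈ -3.59×10⁻¹⁰ J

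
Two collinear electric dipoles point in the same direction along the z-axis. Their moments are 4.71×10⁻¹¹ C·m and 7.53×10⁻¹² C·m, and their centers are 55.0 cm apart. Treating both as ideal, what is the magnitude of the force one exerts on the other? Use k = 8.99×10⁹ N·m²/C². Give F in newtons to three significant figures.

On-axis field of dipole 1 at distance r: E = 2kp₁/r³. Force on dipole 2 is F = p₂·dE/dr (gradient along axis).
dE/dr = −6kp₁/r⁴, so |F| = 6kp₁p₂/r⁴ (attractive for aligned moments).
F = 6(8.99×10⁹)(4.71×10⁻¹¹)(7.53×10⁻¹²)/(0.550)⁴ = 2.091×10⁻¹⁰ N.

F ≈ 2.09×10⁻¹⁰ N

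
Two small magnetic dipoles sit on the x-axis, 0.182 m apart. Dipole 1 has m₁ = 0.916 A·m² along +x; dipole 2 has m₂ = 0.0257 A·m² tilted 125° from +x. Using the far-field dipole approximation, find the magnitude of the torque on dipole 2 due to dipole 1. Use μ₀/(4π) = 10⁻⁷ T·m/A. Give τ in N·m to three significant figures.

τ ≈ 6.40×10⁻⁷ N·m

Dipole B is on the axis of dipole A, so B₁ there is axial: B₁ = (μ₀/4π)·2m₁/r³ along +x.
B₁ = 2(10⁻⁷)(0.916)/(0.182)³ = 3.039×10⁻⁵ T.
τ = m₂ B₁ sinθ.
τ = (0.0257)(3.039×10⁻⁵)·sin125° = 6.397×10⁻⁷ N·m.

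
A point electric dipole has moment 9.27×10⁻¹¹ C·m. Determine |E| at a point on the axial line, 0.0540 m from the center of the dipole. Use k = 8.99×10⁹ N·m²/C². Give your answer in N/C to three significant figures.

On the dipole axis E = 2kp/r³.
E = 2·(8.99×10⁹)(9.27×10⁻¹¹) / (0.0540)³ = 1.058×10⁴ N/C.

E ≈ 1.06×10⁴ N/C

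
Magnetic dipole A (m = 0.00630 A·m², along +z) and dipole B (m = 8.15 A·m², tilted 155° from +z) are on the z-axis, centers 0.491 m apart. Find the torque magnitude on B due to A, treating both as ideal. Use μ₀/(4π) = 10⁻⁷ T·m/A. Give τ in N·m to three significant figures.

τ ≈ 3.67×10⁻⁸ N·m

Dipole B is on the axis of dipole A, so B₁ there is axial: B₁ = (μ₀/4π)·2m₁/r³ along +z.
B₁ = 2(10⁻⁷)(0.00630)/(0.491)³ = 1.064×10⁻⁸ T.
τ = m₂ B₁ sinθ.
τ = (8.15)(1.064×10⁻⁸)·sin155° = 3.666×10⁻⁸ N·m.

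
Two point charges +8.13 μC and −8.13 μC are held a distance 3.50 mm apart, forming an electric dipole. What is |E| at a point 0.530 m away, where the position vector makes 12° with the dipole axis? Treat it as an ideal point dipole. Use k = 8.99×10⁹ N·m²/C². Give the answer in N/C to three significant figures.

Dipole moment p = qd = (8.13×10⁻⁶ C)(0.00350 m) = 2.846×10⁻⁸ C·m.
At angle θ the dipole field magnitude is E = (kp/r³)·√(1 + 3cos²θ).
kp/r³ = (8.99×10⁹)(2.846×10⁻⁸) / (0.530)³ = 1719 N/C.
√(1 + 3cos²12°) = √(1 + 3·0.9568) = √3.8703 ≈ 1.9673.
E ≈ 1719 × 1.967 = 3381 N/C.

E ≈ 3380 N/C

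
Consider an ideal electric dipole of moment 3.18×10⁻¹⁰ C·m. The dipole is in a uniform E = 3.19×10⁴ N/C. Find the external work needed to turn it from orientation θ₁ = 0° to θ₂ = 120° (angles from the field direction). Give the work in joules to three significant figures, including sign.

W_ext = ΔU = U(θ₂) − U(θ₁) = −pE cosθ₂ − (−pE cosθ₁) = pE(cosθ₁ − cosθ₂).
W = (3.18×10⁻¹⁰)(3.19×10⁴)·(cos0° − cos120°) = (1.014×10⁻⁵)·(+1.5000) = 1.522×10⁻⁵ J.

W ≈ 1.52×10⁻⁵ J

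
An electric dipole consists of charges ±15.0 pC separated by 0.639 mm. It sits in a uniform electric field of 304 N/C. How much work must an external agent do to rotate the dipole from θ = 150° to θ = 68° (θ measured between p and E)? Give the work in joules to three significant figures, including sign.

W ≈ -3.62×10⁻¹² J

Dipole moment p = qd = (1.50×10⁻¹¹ C)(6.39×10⁻⁴ m) = 9.585×10⁻¹⁵ C·m.
W_ext = ΔU = U(θ₂) − U(θ₁) = −pE cosθ₂ − (−pE cosθ₁) = pE(cosθ₁ − cosθ₂).
W = (9.585×10⁻¹⁵)(304)·(cos150° − cos68°) = (2.914×10⁻¹²)·(-1.2406) = -3.615×10⁻¹² J.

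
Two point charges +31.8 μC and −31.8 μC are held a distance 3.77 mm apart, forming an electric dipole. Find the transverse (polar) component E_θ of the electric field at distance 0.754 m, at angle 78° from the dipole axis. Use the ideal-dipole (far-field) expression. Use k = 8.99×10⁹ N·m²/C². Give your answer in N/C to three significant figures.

E_θ ≈ 2460 N/C

Dipole moment p = qd = (3.18×10⁻⁵ C)(0.00377 m) = 1.199×10⁻⁷ C·m.
For a dipole, E_θ = (kp sinθ)/r³.
kp/r³ = (8.99×10⁹)(1.199×10⁻⁷)/(0.754)³ = 2515 N/C.
E_θ = 2515·sin78° = 2460 N/C.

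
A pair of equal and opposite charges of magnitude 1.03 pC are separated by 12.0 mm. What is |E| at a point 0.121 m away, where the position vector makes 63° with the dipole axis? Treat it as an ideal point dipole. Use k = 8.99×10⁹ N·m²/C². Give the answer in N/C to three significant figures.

E ≈ 0.0798 N/C

Dipole moment p = qd = (1.03×10⁻¹² C)(0.0120 m) = 1.236×10⁻¹⁴ C·m.
At angle θ the dipole field magnitude is E = (kp/r³)·√(1 + 3cos²θ).
kp/r³ = (8.99×10⁹)(1.236×10⁻¹⁴) / (0.121)³ = 0.06272 N/C.
√(1 + 3cos²63°) = √(1 + 3·0.2061) = √1.6183 ≈ 1.2721.
E ≈ 0.06272 × 1.272 = 0.07979 N/C.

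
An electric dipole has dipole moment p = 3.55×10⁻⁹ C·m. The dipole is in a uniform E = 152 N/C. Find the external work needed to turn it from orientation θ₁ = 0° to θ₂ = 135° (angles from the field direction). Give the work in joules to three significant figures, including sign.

W_ext = ΔU = U(θ₂) − U(θ₁) = −pE cosθ₂ − (−pE cosθ₁) = pE(cosθ₁ − cosθ₂).
W = (3.55×10⁻⁹)(152)·(cos0° − cos135°) = (5.396×10⁻⁷)·(+1.7071) = 9.212×10⁻⁷ J.

W ≈ 9.21×10⁻⁷ J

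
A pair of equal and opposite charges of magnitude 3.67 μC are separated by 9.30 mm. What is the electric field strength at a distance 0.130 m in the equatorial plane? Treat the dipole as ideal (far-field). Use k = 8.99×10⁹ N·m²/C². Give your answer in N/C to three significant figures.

E ≈ 1.40×10⁵ N/C

Dipole moment p = qd = (3.67×10⁻⁶ C)(0.00930 m) = 3.413×10⁻⁸ C·m.
In the equatorial plane E = kp/r³.
E = (8.99×10⁹)(3.413×10⁻⁸) / (0.130)³ = 1.397×10⁵ N/C.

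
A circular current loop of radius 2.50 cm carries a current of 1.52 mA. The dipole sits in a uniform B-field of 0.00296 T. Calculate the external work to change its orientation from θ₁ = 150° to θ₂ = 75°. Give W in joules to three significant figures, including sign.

Magnetic moment m = IA = Iπa² = (0.00152)·π·(0.0250)² = 2.985×10⁻⁶ A·m².
W_ext = ΔU = −mB cosθ₂ + mB cosθ₁ = mB(cosθ₁ − cosθ₂).
W = (2.985×10⁻⁶)(0.00296)·(cos150° − cos75°) = (8.836×10⁻⁹)·(-1.1248) = -9.939×10⁻⁹ J.

W ≈ -9.94×10⁻⁹ J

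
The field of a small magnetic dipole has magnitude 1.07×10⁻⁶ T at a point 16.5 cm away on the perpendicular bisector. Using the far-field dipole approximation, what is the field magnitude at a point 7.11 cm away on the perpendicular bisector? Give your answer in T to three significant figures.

Dipole fields scale as 1/r³ in the far field; the geometry is the same at both points.
B₂ = B₁ · (r₁/r₂)³ = 1.07×10⁻⁶ · (16.5/7.11)³.
(r₁/r₂)³ = (2.321)³ = 12.5.
B₂ ≈ 1.337×10⁻⁵ T.

B ≈ 1.34×10⁻⁵ T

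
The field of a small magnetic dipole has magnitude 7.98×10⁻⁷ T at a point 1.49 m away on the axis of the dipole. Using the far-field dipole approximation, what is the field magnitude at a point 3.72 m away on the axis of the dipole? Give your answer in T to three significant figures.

Dipole fields scale as 1/r³ in the far field; the geometry is the same at both points.
B₂ = B₁ · (r₁/r₂)³ = 7.98×10⁻⁷ · (1.49/3.72)³.
(r₁/r₂)³ = (0.4005)³ = 0.06426.
B₂ ≈ 5.128×10⁻⁸ T.

B ≈ 5.13×10⁻⁸ T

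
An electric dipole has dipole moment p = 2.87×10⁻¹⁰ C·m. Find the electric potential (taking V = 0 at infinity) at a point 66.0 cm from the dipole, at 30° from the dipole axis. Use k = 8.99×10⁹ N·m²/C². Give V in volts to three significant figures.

The dipole potential is V = kp cosθ / r².
V = (8.99×10⁹)(2.87×10⁻¹⁰)·cos30° / (0.660)² = 5.130 V.

V ≈ 5.13 V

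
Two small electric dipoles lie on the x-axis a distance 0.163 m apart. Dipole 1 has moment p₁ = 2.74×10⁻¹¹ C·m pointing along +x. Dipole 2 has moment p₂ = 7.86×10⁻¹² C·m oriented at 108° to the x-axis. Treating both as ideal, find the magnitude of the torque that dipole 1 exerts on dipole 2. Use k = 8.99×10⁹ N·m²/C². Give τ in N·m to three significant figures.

The second dipole sits on the axis of the first, so the field there is axial: E₁ = 2kp₁/r³ along +x.
E₁ = 2(8.99×10⁹)(2.74×10⁻¹¹)/(0.163)³ = 113.8 N/C.
Torque on the second dipole: τ = p₂ E₁ sinθ.
τ = (7.86×10⁻¹²)(113.8)·sin108° = 8.504×10⁻¹⁰ N·m.

τ ≈ 8.50×10⁻¹⁰ N·m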